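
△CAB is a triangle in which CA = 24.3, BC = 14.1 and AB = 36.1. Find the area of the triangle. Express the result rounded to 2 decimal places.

Semiperimeter s = (36.1 + 14.1 + 24.3)/2 = 37.25.
Heron's formula: area = √(37.25·1.15·23.15·12.95) ≈ 113.32.

area ≈ 113.32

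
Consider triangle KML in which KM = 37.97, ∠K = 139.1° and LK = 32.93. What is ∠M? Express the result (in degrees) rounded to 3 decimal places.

18.932

By the law of cosines, ML² = LK² + KM² − 2·LK·KM·cos K = 4416.3, so ML ≈ 66.455.
Law of cosines again: cos M = (KM² + ML² − LK²)/(2·KM·ML) ≈ 0.94591, so ∠M ≈ 18.93°.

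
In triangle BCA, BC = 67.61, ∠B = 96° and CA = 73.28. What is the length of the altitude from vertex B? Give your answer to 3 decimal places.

h_B ≈ 20.248

Law of sines: sin A = BC·sin B/CA ≈ 0.91757.
Since CA ≥ BC, only the acute value applies: ∠A ≈ 66.57°.
Then ∠C = 180° − ∠B − ∠A ≈ 17.43°.
Law of sines gives AB = CA·sin C/sin B ≈ 22.067.
Area = ½·CA·BC·sin C ≈ 741.88.
The altitude from B has length 2·area/CA ≈ 20.248.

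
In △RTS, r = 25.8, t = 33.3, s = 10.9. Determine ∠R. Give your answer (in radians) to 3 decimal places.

∠R ≈ 0.685 rad

By the law of cosines, cos R = (t² + s² − r²) / (2·t·s) ≈ 0.77425, so ∠R ≈ 0.6853 rad.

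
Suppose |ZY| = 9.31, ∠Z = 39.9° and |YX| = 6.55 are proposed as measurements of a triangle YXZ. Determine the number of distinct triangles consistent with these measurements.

|ZY|·sin Z = 9.31·sin(39.9°) ≈ 5.972.
Since |ZY| sin Z < |YX| < |ZY| (5.972 < 6.55 < 9.31), two triangles exist.

2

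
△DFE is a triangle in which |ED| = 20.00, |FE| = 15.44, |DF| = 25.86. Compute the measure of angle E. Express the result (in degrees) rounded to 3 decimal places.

∠E ≈ 92.816°

By the law of cosines, cos E = (|FE|² + |ED|² − |DF|²) / (2·|FE|·|ED|) ≈ -0.04914, so ∠E ≈ 92.82°.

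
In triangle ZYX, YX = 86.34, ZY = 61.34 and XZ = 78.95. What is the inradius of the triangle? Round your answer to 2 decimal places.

Semiperimeter s = (86.34 + 78.95 + 61.34)/2 = 113.32.
Heron's formula: area = √(113.32·26.975·34.365·51.975) ≈ 2336.6.
Inradius = area/s = 2336.6/113.32 ≈ 20.62.

20.62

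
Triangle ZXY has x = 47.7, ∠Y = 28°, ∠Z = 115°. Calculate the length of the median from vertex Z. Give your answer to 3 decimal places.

m_Z ≈ 23.236

The third angle is ∠X = 180° − ∠Y − ∠Z = 37.00°.
Law of sines: z = x·sin Z/sin X ≈ 71.834.
Law of sines: y = x·sin Y/sin X ≈ 37.21.
Median from Z: ½√(2·x² + 2·y² − z²) ≈ 23.236.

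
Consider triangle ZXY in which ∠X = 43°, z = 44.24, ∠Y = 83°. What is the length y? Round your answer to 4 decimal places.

The third angle is ∠Z = 180° − ∠X − ∠Y = 54.00°.
Law of sines: y = z·sin Y/sin Z ≈ 54.276.

54.2760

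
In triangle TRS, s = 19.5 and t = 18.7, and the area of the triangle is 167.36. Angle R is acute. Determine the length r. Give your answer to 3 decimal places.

20.990

From area = ½·s·t·sin R, we get sin R = 2·area/(s·t) ≈ 0.91792.
Taking the acute solution, ∠R ≈ 1.163 rad.
Law of cosines then gives r ≈ 20.99.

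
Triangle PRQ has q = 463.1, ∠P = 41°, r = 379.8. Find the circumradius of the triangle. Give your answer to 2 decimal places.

232.70

By the law of cosines, p² = r² + q² − 2·r·q·cos P = 93225, so p ≈ 305.33.
Area = ½·r·q·sin P ≈ 57696.
Circumradius = p/(2 sin P) ≈ 232.7.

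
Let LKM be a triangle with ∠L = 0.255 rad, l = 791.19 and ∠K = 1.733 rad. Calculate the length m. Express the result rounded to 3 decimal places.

2867.549

The third angle is ∠M = π − ∠L − ∠K = 1.154 rad.
Law of sines: m = l·sin M/sin L ≈ 2867.5.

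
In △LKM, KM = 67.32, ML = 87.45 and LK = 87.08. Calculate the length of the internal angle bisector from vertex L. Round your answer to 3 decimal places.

By the law of cosines, cos L = (ML² + LK² − KM²) / (2·ML·LK) ≈ 0.70245, so ∠L ≈ 45.38°.
The bisector from L has length 2·ML·LK·cos(∠L/2)/(ML+LK) ≈ 80.512.

t_L ≈ 80.512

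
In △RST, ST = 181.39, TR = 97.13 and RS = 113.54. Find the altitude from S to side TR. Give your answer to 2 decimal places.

Semiperimeter s = (181.39 + 97.13 + 113.54)/2 = 196.03.
Heron's formula: area = √(196.03·14.64·98.9·82.49) ≈ 4838.7.
The altitude from S has length 2·area/TR ≈ 99.634.

99.63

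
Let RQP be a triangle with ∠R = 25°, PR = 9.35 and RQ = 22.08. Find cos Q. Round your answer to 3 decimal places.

0.960

By the law of cosines, QP² = PR² + RQ² − 2·PR·RQ·cos R = 200.74, so QP ≈ 14.168.
Law of cosines again: cos Q = (RQ² + QP² − PR²)/(2·RQ·QP) ≈ 0.96032, so ∠Q ≈ 16.19°.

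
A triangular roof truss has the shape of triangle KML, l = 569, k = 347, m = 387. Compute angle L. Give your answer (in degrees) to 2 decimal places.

By the law of cosines, cos L = (k² + m² − l²) / (2·k·m) ≈ -0.19951, so ∠L ≈ 101.51°.

∠L ≈ 101.51°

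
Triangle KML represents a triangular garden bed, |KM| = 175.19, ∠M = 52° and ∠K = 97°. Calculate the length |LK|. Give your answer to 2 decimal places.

The third angle is ∠L = 180° − ∠K − ∠M = 31.00°.
Law of sines: |LK| = |KM|·sin M/sin L ≈ 268.04.

268.04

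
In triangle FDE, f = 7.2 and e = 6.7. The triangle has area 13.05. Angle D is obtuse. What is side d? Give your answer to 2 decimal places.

From area = ½·e·f·sin D, we get sin D = 2·area/(e·f) ≈ 0.54104.
Taking the obtuse solution, ∠D ≈ 147.25°.
Law of cosines then gives d ≈ 13.337.

13.34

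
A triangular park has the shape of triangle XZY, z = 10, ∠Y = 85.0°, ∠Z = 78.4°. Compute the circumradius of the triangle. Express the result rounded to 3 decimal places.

The third angle is ∠X = 180° − ∠Z − ∠Y = 16.60°.
Law of sines: x = z·sin X/sin Z ≈ 2.9165.
Law of sines: y = z·sin Y/sin Z ≈ 10.17.
Circumradius = z/(2 sin Z) ≈ 5.1043.

5.104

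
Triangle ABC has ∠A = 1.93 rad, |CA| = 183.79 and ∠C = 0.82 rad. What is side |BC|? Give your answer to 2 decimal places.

The third angle is ∠B = π − ∠C − ∠A = 0.392 rad.
Law of sines: |BC| = |CA|·sin A/sin B ≈ 450.82.

450.82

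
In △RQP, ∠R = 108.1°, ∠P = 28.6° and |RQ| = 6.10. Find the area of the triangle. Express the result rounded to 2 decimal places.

area ≈ 25.34

The third angle is ∠Q = 180° − ∠P − ∠R = 43.30°.
Law of sines: |QP| = |RQ|·sin R/sin P ≈ 12.112.
Law of sines: |PR| = |RQ|·sin Q/sin P ≈ 8.7394.
Area = ½·|RQ|·|QP|·sin Q ≈ 25.336.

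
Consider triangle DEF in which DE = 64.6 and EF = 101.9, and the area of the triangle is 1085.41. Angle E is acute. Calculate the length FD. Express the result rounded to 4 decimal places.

From area = ½·DE·EF·sin E, we get sin E = 2·area/(DE·EF) ≈ 0.32977.
Taking the acute solution, ∠E ≈ 19.26°.
Law of cosines then gives FD ≈ 46.128.

46.1278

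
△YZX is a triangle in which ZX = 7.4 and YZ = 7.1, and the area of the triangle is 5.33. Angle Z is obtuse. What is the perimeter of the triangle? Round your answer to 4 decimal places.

28.9244

From area = ½·YZ·ZX·sin Z, we get sin Z = 2·area/(YZ·ZX) ≈ 0.20289.
Taking the obtuse solution, ∠Z ≈ 168.29°.
Law of cosines then gives XY ≈ 14.424.
Perimeter = 7.4 + 14.424 + 7.1 = 28.924.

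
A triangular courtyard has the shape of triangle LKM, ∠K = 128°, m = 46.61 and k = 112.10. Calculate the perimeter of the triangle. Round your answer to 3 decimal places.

235.926

Law of sines: sin M = m·sin K/k ≈ 0.32765.
Since k ≥ m, only the acute value applies: ∠M ≈ 19.13°.
Then ∠L = 180° − ∠K − ∠M ≈ 32.87°.
Law of sines gives l = k·sin L/sin K ≈ 77.216.
Semiperimeter s = (77.216+112.1+46.61)/2 = 117.96.
Perimeter = 77.216 + 112.1 + 46.61 = 235.93.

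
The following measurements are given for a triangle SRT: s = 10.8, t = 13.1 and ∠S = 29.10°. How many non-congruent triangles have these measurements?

2

t·sin S = 13.1·sin(29.10°) ≈ 6.371.
Since t sin S < s < t (6.371 < 10.8 < 13.1), two triangles exist.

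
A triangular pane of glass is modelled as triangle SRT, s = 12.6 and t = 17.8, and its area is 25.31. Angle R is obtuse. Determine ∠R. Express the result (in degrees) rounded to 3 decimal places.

∠R ≈ 166.956°

From area = ½·t·s·sin R, we get sin R = 2·area/(t·s) ≈ 0.22570.
Taking the obtuse solution, ∠R ≈ 166.96°.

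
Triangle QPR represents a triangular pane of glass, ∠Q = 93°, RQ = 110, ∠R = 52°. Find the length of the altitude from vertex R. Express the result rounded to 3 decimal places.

The third angle is ∠P = 180° − ∠R − ∠Q = 35.00°.
Law of sines: PR = RQ·sin Q/sin P ≈ 191.52.
Law of sines: QP = RQ·sin R/sin P ≈ 151.12.
Area = ½·RQ·PR·sin R ≈ 8300.4.
The altitude from R has length 2·area/QP ≈ 109.85.

h_R ≈ 109.849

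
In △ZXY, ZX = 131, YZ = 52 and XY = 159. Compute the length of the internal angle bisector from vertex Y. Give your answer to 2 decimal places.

71.28

By the law of cosines, cos Y = (XY² + YZ² − ZX²) / (2·XY·YZ) ≈ 0.65457, so ∠Y ≈ 49.11°.
The bisector from Y has length 2·XY·YZ·cos(∠Y/2)/(XY+YZ) ≈ 71.281.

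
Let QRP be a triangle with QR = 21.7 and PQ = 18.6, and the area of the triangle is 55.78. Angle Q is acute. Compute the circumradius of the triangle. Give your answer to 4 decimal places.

11.5913

From area = ½·PQ·QR·sin Q, we get sin Q = 2·area/(PQ·QR) ≈ 0.27640.
Taking the acute solution, ∠Q ≈ 0.2800 rad.
Law of cosines then gives RP ≈ 6.4076.
Circumradius = RP/(2 sin Q) ≈ 11.591.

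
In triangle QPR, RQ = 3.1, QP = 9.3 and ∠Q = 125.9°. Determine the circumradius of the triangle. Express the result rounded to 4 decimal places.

7.0353

By the law of cosines, PR² = RQ² + QP² − 2·RQ·QP·cos Q = 129.91, so PR ≈ 11.398.
Area = ½·RQ·QP·sin Q ≈ 11.677.
Circumradius = PR/(2 sin Q) ≈ 7.0353.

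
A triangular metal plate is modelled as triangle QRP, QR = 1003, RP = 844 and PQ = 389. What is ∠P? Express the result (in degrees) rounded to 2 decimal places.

102.52

By the law of cosines, cos P = (RP² + PQ² − QR²) / (2·RP·PQ) ≈ -0.21679, so ∠P ≈ 102.52°.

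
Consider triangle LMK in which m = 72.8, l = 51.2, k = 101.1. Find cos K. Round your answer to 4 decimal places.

cos K ≈ -0.3085

By the law of cosines, cos K = (l² + m² − k²) / (2·l·m) ≈ -0.30852, so ∠K ≈ 1.884 rad.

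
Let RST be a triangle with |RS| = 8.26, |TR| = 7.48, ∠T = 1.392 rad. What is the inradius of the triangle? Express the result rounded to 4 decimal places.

r ≈ 1.7955

Law of sines: sin S = |TR|·sin T/|RS| ≈ 0.89113.
Since |RS| ≥ |TR|, only the acute value applies: ∠S ≈ 1.100 rad.
Then ∠R = π − ∠T − ∠S ≈ 0.650 rad.
Law of sines gives |ST| = |RS|·sin R/sin T ≈ 5.0782.
Area = ½·|RS|·|TR|·sin R ≈ 18.69.
Semiperimeter s = (5.0782+7.48+8.26)/2 = 10.409.
Inradius = area/s = 18.69/10.409 ≈ 1.7955.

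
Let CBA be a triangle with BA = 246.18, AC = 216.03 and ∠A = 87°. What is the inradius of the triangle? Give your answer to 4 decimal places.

67.9909

By the law of cosines, CB² = BA² + AC² − 2·BA·AC·cos A = 1.0171e+05, so CB ≈ 318.92.
Area = ½·BA·AC·sin A ≈ 26555.
Semiperimeter s = (246.18+216.03+318.92)/2 = 390.56.
Inradius = area/s = 26555/390.56 ≈ 67.991.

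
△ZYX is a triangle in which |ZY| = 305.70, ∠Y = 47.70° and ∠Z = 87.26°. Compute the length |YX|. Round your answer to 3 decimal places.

The third angle is ∠X = 180° − ∠Z − ∠Y = 45.04°.
Law of sines: |YX| = |ZY|·sin Z/sin X ≈ 431.53.

431.530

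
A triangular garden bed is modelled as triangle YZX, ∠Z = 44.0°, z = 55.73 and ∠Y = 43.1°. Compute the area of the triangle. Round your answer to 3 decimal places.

1525.510

The third angle is ∠X = 180° − ∠Y − ∠Z = 92.90°.
Law of sines: y = z·sin Y/sin Z ≈ 54.817.
Law of sines: x = z·sin X/sin Z ≈ 80.124.
Area = ½·z·y·sin X ≈ 1525.5.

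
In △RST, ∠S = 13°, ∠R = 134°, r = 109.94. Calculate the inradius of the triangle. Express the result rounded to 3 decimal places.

The third angle is ∠T = 180° − ∠R − ∠S = 33.00°.
Law of sines: s = r·sin S/sin R ≈ 34.38.
Law of sines: t = r·sin T/sin R ≈ 83.24.
Area = ½·r·s·sin T ≈ 1029.3.
Semiperimeter p = (109.94+34.38+83.24)/2 = 113.78.
Inradius = area/p = 1029.3/113.78 ≈ 9.0465.

9.046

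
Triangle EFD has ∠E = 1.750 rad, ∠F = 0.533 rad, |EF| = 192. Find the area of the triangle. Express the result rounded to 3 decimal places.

The third angle is ∠D = π − ∠E − ∠F = 0.859 rad.
Law of sines: |FD| = |EF|·sin E/sin D ≈ 249.6.
Law of sines: |DE| = |EF|·sin F/sin D ≈ 128.89.
Area = ½·|EF|·|FD|·sin F ≈ 12175.

area ≈ 12175.173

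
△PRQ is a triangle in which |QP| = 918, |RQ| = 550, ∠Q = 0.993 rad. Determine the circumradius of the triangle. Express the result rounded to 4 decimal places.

By the law of cosines, |PR|² = |RQ|² + |QP|² − 2·|RQ|·|QP|·cos Q = 5.9369e+05, so |PR| ≈ 770.51.
Area = ½·|RQ|·|QP|·sin Q ≈ 2.1147e+05.
Circumradius = |PR|/(2 sin Q) ≈ 459.92.

459.9161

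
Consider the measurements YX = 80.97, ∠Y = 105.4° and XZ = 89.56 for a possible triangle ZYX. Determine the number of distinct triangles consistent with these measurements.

1

YX·sin Y = 80.97·sin(105.4°) ≈ 78.06.
Since ∠Y is not acute, a triangle exists only if XZ > YX; here XZ > YX, so there is exactly one triangle.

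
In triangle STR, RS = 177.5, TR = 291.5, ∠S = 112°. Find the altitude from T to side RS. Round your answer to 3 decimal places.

h_T ≈ 161.427

Law of sines: sin T = RS·sin S/TR ≈ 0.56458.
Since TR ≥ RS, only the acute value applies: ∠T ≈ 34.37°.
Then ∠R = 180° − ∠S − ∠T ≈ 33.63°.
Law of sines gives ST = TR·sin R/sin S ≈ 174.11.
Area = ½·TR·RS·sin R ≈ 14327.
The altitude from T has length 2·area/RS ≈ 161.43.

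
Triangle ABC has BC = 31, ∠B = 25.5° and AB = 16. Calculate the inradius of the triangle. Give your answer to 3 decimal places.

By the law of cosines, CA² = AB² + BC² − 2·AB·BC·cos B = 321.64, so CA ≈ 17.934.
Area = ½·AB·BC·sin B ≈ 106.77.
Semiperimeter s = (31+17.934+16)/2 = 32.467.
Inradius = area/s = 106.77/32.467 ≈ 3.2885.

3.288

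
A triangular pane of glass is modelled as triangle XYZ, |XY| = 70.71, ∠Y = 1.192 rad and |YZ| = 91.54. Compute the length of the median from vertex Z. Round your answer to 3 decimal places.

By the law of cosines, |ZX|² = |XY|² + |YZ|² − 2·|XY|·|YZ|·cos Y = 8592.2, so |ZX| ≈ 92.694.
Median from Z: ½√(2·|YZ|² + 2·|ZX|² − |XY|²) ≈ 85.064.

85.064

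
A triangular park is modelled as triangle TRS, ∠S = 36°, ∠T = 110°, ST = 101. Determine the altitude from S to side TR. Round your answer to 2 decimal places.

The third angle is ∠R = 180° − ∠S − ∠T = 34.00°.
Law of sines: RS = ST·sin T/sin R ≈ 169.72.
Law of sines: TR = ST·sin S/sin R ≈ 106.16.
Area = ½·ST·RS·sin S ≈ 5038.
The altitude from S has length 2·area/TR ≈ 94.909.

94.91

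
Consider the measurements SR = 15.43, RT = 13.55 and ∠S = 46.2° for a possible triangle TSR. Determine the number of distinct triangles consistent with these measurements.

2

SR·sin S = 15.43·sin(46.2°) ≈ 11.14.
Since SR sin S < RT < SR (11.14 < 13.55 < 15.43), two triangles exist.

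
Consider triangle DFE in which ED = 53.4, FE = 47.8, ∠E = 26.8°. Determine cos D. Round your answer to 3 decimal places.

By the law of cosines, DF² = FE² + ED² − 2·FE·ED·cos E = 579.71, so DF ≈ 24.077.
Law of cosines again: cos D = (ED² + DF² − FE²)/(2·ED·DF) ≈ 0.44583, so ∠D ≈ 63.52°.

cos D ≈ 0.446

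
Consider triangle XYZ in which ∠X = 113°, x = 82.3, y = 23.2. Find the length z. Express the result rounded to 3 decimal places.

70.416

Law of sines: sin Y = y·sin X/x ≈ 0.25949.
Since x ≥ y, only the acute value applies: ∠Y ≈ 15.04°.
Then ∠Z = 180° − ∠X − ∠Y ≈ 51.96°.
Law of sines gives z = x·sin Z/sin X ≈ 70.416.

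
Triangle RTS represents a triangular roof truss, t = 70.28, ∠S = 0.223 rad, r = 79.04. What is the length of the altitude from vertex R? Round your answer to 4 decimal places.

By the law of cosines, s² = r² + t² − 2·r·t·cos S = 351.84, so s ≈ 18.757.
Area = ½·r·t·sin S ≈ 614.25.
The altitude from R has length 2·area/r ≈ 15.543.

15.5429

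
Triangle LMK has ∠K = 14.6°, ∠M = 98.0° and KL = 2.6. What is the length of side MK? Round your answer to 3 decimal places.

The third angle is ∠L = 180° − ∠M − ∠K = 67.40°.
Law of sines: MK = KL·sin L/sin M ≈ 2.4239.

2.424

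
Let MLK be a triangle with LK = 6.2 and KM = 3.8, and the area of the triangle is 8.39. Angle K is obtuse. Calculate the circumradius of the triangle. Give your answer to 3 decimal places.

6.509

From area = ½·LK·KM·sin K, we get sin K = 2·area/(LK·KM) ≈ 0.71222.
Taking the obtuse solution, ∠K ≈ 134.58°.
Law of cosines then gives ML ≈ 9.2712.
Circumradius = ML/(2 sin K) ≈ 6.5087.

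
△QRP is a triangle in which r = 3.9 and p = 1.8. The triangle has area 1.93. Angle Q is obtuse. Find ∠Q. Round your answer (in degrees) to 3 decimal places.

146.643

From area = ½·r·p·sin Q, we get sin Q = 2·area/(r·p) ≈ 0.54986.
Taking the obtuse solution, ∠Q ≈ 146.64°.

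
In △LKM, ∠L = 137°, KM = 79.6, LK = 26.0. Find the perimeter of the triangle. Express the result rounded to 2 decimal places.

Law of sines: sin M = LK·sin L/KM ≈ 0.22276.
Since KM ≥ LK, only the acute value applies: ∠M ≈ 12.87°.
Then ∠K = 180° − ∠L − ∠M ≈ 30.13°.
Law of sines gives ML = KM·sin K/sin L ≈ 58.585.
Semiperimeter s = (79.6+58.585+26)/2 = 82.092.
Perimeter = 79.6 + 58.585 + 26 = 164.18.

164.18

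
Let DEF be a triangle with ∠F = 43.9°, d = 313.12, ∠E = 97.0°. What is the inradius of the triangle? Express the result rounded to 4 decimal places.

r ≈ 93.0231

The third angle is ∠D = 180° − ∠E − ∠F = 39.10°.
Law of sines: e = d·sin E/sin D ≈ 492.78.
Law of sines: f = d·sin F/sin D ≈ 344.26.
Area = ½·d·e·sin F ≈ 53496.
Semiperimeter s = (313.12+492.78+344.26)/2 = 575.08.
Inradius = area/s = 53496/575.08 ≈ 93.023.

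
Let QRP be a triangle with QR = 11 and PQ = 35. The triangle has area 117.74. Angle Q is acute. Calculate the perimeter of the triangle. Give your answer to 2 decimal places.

From area = ½·PQ·QR·sin Q, we get sin Q = 2·area/(PQ·QR) ≈ 0.61164.
Taking the acute solution, ∠Q ≈ 37.71°.
Law of cosines then gives RP ≈ 27.144.
Perimeter = 27.144 + 35 + 11 = 73.144.

perimeter ≈ 73.14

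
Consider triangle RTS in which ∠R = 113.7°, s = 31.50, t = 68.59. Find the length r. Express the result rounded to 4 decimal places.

86.2190

By the law of cosines, r² = t² + s² − 2·t·s·cos R = 7433.7, so r ≈ 86.219.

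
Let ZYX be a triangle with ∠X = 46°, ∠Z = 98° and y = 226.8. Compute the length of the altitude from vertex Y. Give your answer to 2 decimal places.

h_Y ≈ 274.86

The third angle is ∠Y = 180° − ∠X − ∠Z = 36.00°.
Law of sines: z = y·sin Z/sin Y ≈ 382.1.
Law of sines: x = y·sin X/sin Y ≈ 277.56.
Area = ½·y·z·sin X ≈ 31169.
The altitude from Y has length 2·area/y ≈ 274.86.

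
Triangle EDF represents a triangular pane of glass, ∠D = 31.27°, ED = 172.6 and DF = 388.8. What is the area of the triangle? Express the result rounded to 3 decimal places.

Area = ½·ED·DF·sin D ≈ 17417.

17416.639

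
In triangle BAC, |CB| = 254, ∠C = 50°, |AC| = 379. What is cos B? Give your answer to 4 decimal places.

By the law of cosines, |BA|² = |AC|² + |CB|² − 2·|AC|·|CB|·cos C = 84400, so |BA| ≈ 290.52.
Law of cosines again: cos B = (|CB|² + |BA|² − |AC|²)/(2·|CB|·|BA|) ≈ 0.03574, so ∠B ≈ 87.95°.

0.0357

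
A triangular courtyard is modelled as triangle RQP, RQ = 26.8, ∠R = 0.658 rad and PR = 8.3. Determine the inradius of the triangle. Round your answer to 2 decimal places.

r ≈ 2.43

By the law of cosines, QP² = PR² + RQ² − 2·PR·RQ·cos R = 435.13, so QP ≈ 20.86.
Area = ½·PR·RQ·sin R ≈ 68.015.
Semiperimeter s = (20.86+8.3+26.8)/2 = 27.98.
Inradius = area/s = 68.015/27.98 ≈ 2.4308.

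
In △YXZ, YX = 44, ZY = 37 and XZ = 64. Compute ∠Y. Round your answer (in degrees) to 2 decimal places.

∠Y ≈ 104.06°

By the law of cosines, cos Y = (ZY² + YX² − XZ²) / (2·ZY·YX) ≈ -0.24294, so ∠Y ≈ 104.06°.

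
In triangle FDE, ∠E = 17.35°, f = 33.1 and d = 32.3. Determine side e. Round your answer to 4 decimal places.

9.8959

By the law of cosines, e² = f² + d² − 2·f·d·cos E = 97.929, so e ≈ 9.8959.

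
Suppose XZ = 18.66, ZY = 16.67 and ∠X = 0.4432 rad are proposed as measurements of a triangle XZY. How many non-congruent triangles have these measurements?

2

XZ·sin X = 18.66·sin(0.4432 rad) ≈ 8.002.
Since XZ sin X < ZY < XZ (8.002 < 16.67 < 18.66), two triangles exist.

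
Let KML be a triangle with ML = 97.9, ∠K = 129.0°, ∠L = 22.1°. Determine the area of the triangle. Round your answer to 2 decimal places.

area ≈ 1121.19

The third angle is ∠M = 180° − ∠L − ∠K = 28.90°.
Law of sines: LK = ML·sin M/sin K ≈ 60.881.
Law of sines: KM = ML·sin L/sin K ≈ 47.394.
Area = ½·ML·LK·sin L ≈ 1121.2.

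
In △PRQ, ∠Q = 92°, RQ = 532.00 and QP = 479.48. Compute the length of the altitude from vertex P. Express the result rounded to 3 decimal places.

479.188

By the law of cosines, PR² = RQ² + QP² − 2·RQ·QP·cos Q = 5.3073e+05, so PR ≈ 728.51.
Area = ½·RQ·QP·sin Q ≈ 1.2746e+05.
The altitude from P has length 2·area/RQ ≈ 479.19.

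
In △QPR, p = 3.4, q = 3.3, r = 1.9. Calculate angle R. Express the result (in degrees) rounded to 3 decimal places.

By the law of cosines, cos R = (q² + p² − r²) / (2·q·p) ≈ 0.83957, so ∠R ≈ 32.91°.

32.905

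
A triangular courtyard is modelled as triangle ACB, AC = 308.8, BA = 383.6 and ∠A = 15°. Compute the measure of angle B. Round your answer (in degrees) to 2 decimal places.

By the law of cosines, CB² = BA² + AC² − 2·BA·AC·cos A = 13668, so CB ≈ 116.91.
Law of cosines again: cos B = (CB² + BA² − AC²)/(2·CB·BA) ≈ 0.72982, so ∠B ≈ 43.13°.

43.13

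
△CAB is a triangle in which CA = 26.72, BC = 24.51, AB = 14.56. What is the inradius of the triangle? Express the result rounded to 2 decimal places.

Semiperimeter s = (14.56 + 24.51 + 26.72)/2 = 32.895.
Heron's formula: area = √(32.895·18.335·8.385·6.175) ≈ 176.72.
Inradius = area/s = 176.72/32.895 ≈ 5.3721.

r ≈ 5.37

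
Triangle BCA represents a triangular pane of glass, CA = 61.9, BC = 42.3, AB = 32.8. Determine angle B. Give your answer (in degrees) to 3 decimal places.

By the law of cosines, cos B = (AB² + BC² − CA²) / (2·AB·BC) ≈ -0.34830, so ∠B ≈ 110.38°.

110.383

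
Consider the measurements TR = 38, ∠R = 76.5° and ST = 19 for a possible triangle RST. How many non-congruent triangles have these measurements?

TR·sin R = 38·sin(76.5°) ≈ 36.95.
Since ST = 19 < 36.95 = TR sin R, no triangle exists.

0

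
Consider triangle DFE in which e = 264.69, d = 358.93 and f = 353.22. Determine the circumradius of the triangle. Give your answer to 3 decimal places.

191.808

By the law of cosines, cos D = (f² + e² − d²) / (2·f·e) ≈ 0.35293, so ∠D ≈ 69.33°.
Circumradius = d/(2 sin D) ≈ 191.81.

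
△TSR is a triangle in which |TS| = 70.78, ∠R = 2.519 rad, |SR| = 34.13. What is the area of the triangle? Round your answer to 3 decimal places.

Law of sines: sin T = |SR|·sin R/|TS| ≈ 0.28119.
Since |TS| ≥ |SR|, only the acute value applies: ∠T ≈ 0.285 rad.
Then ∠S = π − ∠R − ∠T ≈ 0.338 rad.
Law of sines gives |RT| = |TS|·sin S/sin R ≈ 40.198.
Area = ½·|TS|·|SR|·sin S ≈ 400.02.

area ≈ 400.024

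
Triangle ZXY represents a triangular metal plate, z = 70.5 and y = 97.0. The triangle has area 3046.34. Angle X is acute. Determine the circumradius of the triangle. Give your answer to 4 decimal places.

From area = ½·y·z·sin X, we get sin X = 2·area/(y·z) ≈ 0.89094.
Taking the acute solution, ∠X ≈ 1.099 rad.
Law of cosines then gives x ≈ 90.378.
Circumradius = x/(2 sin X) ≈ 50.721.

R ≈ 50.7207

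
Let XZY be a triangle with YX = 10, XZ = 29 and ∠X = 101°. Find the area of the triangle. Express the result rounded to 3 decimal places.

Area = ½·YX·XZ·sin X ≈ 142.34.

area ≈ 142.336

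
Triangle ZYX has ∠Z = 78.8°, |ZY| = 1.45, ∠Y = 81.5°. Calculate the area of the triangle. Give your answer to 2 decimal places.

The third angle is ∠X = 180° − ∠Z − ∠Y = 19.70°.
Law of sines: |YX| = |ZY|·sin Z/sin X ≈ 4.2195.
Law of sines: |XZ| = |ZY|·sin Y/sin X ≈ 4.2542.
Area = ½·|ZY|·|YX|·sin Y ≈ 3.0256.

3.03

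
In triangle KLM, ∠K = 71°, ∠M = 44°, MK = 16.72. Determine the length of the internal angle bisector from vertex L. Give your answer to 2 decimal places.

The third angle is ∠L = 180° − ∠M − ∠K = 65.00°.
Law of sines: LM = MK·sin K/sin L ≈ 17.443.
Law of sines: KL = MK·sin M/sin L ≈ 12.815.
The bisector from L has length 2·KL·LM·cos(∠L/2)/(KL+LM) ≈ 12.462.

12.46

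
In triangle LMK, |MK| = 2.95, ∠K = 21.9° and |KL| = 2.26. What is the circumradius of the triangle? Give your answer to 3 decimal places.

R ≈ 1.608

By the law of cosines, |LM|² = |MK|² + |KL|² − 2·|MK|·|KL|·cos K = 1.4383, so |LM| ≈ 1.1993.
Area = ½·|MK|·|KL|·sin K ≈ 1.2434.
Circumradius = |LM|/(2 sin K) ≈ 1.6077.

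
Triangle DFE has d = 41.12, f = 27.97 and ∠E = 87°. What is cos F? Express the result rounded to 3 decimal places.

cos F ≈ 0.818

By the law of cosines, e² = d² + f² − 2·d·f·cos E = 2352.8, so e ≈ 48.506.
Law of cosines again: cos F = (e² + d² − f²)/(2·e·d) ≈ 0.81756, so ∠F ≈ 35.16°.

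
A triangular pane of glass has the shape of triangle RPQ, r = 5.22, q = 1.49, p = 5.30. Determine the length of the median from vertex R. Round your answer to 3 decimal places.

m_R ≈ 2.888

Median from R: ½√(2·p² + 2·q² − r²) ≈ 2.8884.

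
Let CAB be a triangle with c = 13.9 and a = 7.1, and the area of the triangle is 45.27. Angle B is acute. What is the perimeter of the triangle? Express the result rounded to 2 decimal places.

From area = ½·c·a·sin B, we get sin B = 2·area/(c·a) ≈ 0.91742.
Taking the acute solution, ∠B ≈ 66.55°.
Law of cosines then gives b ≈ 12.848.
Perimeter = 13.9 + 7.1 + 12.848 = 33.848.

perimeter ≈ 33.85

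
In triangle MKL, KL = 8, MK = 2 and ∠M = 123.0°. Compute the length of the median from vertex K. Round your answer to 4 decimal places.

Law of sines: sin L = MK·sin M/KL ≈ 0.20967.
Since KL ≥ MK, only the acute value applies: ∠L ≈ 12.10°.
Then ∠K = 180° − ∠M − ∠L ≈ 44.90°.
Law of sines gives LM = KL·sin K/sin M ≈ 6.7329.
Median from K: ½√(2·MK² + 2·KL² − LM²) ≈ 4.761.

4.7610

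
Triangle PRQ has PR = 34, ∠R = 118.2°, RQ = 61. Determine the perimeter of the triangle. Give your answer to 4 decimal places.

perimeter ≈ 177.6870

By the law of cosines, QP² = PR² + RQ² − 2·PR·RQ·cos R = 6837.1, so QP ≈ 82.687.
Semiperimeter s = (61+82.687+34)/2 = 88.844.
Perimeter = 61 + 82.687 + 34 = 177.69.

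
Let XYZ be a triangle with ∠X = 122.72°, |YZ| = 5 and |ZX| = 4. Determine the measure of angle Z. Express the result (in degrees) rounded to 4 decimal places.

∠Z ≈ 14.9765°

Law of sines: sin Y = |ZX|·sin X/|YZ| ≈ 0.67306.
Since |YZ| ≥ |ZX|, only the acute value applies: ∠Y ≈ 42.30°.
Then ∠Z = 180° − ∠X − ∠Y ≈ 14.98°.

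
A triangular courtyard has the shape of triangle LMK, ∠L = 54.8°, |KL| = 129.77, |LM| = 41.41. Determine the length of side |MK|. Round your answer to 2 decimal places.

111.17

By the law of cosines, |MK|² = |KL|² + |LM|² − 2·|KL|·|LM|·cos L = 12360, so |MK| ≈ 111.17.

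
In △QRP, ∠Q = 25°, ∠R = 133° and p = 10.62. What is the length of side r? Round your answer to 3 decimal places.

The third angle is ∠P = 180° − ∠Q − ∠R = 22.00°.
Law of sines: r = p·sin R/sin P ≈ 20.734.

20.734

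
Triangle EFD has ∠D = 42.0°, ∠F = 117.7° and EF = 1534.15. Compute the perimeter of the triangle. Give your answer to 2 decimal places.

The third angle is ∠E = 180° − ∠F − ∠D = 20.30°.
Law of sines: FD = EF·sin E/sin D ≈ 795.44.
Law of sines: DE = EF·sin F/sin D ≈ 2030.
Semiperimeter s = (795.44+2030+1534.2)/2 = 2179.8.
Perimeter = 795.44 + 2030 + 1534.2 = 4359.6.

perimeter ≈ 4359.57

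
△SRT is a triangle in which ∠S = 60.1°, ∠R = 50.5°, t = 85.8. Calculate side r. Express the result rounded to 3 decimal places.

70.728

The third angle is ∠T = 180° − ∠S − ∠R = 69.40°.
Law of sines: r = t·sin R/sin T ≈ 70.728.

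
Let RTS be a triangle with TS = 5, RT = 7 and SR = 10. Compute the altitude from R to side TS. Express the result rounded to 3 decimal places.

Semiperimeter s = (5 + 10 + 7)/2 = 11.
Heron's formula: area = √(11·6·1·4) ≈ 16.248.
The altitude from R has length 2·area/TS ≈ 6.4992.

h_R ≈ 6.499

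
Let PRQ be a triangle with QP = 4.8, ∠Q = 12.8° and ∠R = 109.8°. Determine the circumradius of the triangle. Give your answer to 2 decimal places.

2.55

The third angle is ∠P = 180° − ∠R − ∠Q = 57.40°.
Law of sines: RQ = QP·sin P/sin R ≈ 4.2979.
Law of sines: PR = QP·sin Q/sin R ≈ 1.1303.
Circumradius = QP/(2 sin R) ≈ 2.5508.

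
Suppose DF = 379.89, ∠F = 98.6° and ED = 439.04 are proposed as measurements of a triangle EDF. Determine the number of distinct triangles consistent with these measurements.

DF·sin F = 379.89·sin(98.6°) ≈ 375.6.
Since ∠F is not acute, a triangle exists only if ED > DF; here ED > DF, so there is exactly one triangle.

1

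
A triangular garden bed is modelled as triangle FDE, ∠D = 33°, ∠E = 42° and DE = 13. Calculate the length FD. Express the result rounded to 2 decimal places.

9.01

The third angle is ∠F = 180° − ∠D − ∠E = 105.00°.
Law of sines: FD = DE·sin E/sin F ≈ 9.0056.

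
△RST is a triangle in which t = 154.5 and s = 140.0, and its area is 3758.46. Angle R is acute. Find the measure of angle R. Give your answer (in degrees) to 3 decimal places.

From area = ½·s·t·sin R, we get sin R = 2·area/(s·t) ≈ 0.34752.
Taking the acute solution, ∠R ≈ 20.34°.

20.336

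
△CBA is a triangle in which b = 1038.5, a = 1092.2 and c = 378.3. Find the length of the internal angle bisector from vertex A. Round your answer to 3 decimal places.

By the law of cosines, cos A = (c² + b² − a²) / (2·c·b) ≈ 0.03652, so ∠A ≈ 87.91°.
The bisector from A has length 2·c·b·cos(∠A/2)/(c+b) ≈ 399.24.

399.243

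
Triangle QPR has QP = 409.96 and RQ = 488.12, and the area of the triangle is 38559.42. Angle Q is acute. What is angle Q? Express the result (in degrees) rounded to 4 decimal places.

From area = ½·RQ·QP·sin Q, we get sin Q = 2·area/(RQ·QP) ≈ 0.38538.
Taking the acute solution, ∠Q ≈ 22.67°.

∠Q ≈ 22.6675°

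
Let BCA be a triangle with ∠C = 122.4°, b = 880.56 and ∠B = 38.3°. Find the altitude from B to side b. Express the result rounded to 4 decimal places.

h_B ≈ 396.4821

The third angle is ∠A = 180° − ∠B − ∠C = 19.30°.
Law of sines: c = b·sin C/sin B ≈ 1199.6.
Law of sines: a = b·sin A/sin B ≈ 469.58.
Area = ½·b·c·sin A ≈ 1.7456e+05.
The altitude from B has length 2·area/b ≈ 396.48.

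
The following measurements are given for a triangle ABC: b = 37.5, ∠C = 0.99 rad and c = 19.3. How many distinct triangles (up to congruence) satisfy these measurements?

0

b·sin C = 37.5·sin(0.99 rad) ≈ 31.35.
Since c = 19.3 < 31.35 = b sin C, no triangle exists.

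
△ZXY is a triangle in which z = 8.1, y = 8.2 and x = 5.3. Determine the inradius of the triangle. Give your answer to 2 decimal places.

Semiperimeter s = (8.1 + 5.3 + 8.2)/2 = 10.8.
Heron's formula: area = √(10.8·2.7·5.5·2.6) ≈ 20.42.
Inradius = area/s = 20.42/10.8 ≈ 1.8908.

1.89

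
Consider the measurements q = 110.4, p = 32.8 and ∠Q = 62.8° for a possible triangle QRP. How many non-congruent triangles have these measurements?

p·sin Q = 32.8·sin(62.8°) ≈ 29.17.
Since q ≥ p, exactly one triangle exists.

1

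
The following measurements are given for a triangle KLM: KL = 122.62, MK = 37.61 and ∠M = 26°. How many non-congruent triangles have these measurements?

MK·sin M = 37.61·sin(26°) ≈ 16.49.
Since KL ≥ MK, exactly one triangle exists.

1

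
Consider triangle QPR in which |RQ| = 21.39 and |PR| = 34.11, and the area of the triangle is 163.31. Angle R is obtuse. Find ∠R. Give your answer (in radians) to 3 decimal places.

∠R ≈ 2.677 rad

From area = ½·|PR|·|RQ|·sin R, we get sin R = 2·area/(|PR|·|RQ|) ≈ 0.44766.
Taking the obtuse solution, ∠R ≈ 2.677 rad.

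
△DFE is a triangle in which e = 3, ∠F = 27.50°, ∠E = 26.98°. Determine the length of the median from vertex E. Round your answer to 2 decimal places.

4.11

The third angle is ∠D = 180° − ∠F − ∠E = 125.52°.
Law of sines: d = e·sin D/sin E ≈ 5.3821.
Law of sines: f = e·sin F/sin E ≈ 3.0534.
Median from E: ½√(2·d² + 2·f² − e²) ≈ 4.1103.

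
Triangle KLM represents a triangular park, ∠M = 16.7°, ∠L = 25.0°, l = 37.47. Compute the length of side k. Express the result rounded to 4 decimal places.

58.9804

The third angle is ∠K = 180° − ∠L − ∠M = 138.30°.
Law of sines: k = l·sin K/sin L ≈ 58.98.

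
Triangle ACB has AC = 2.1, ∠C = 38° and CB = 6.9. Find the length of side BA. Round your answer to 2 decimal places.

By the law of cosines, BA² = AC² + CB² − 2·AC·CB·cos C = 29.183, so BA ≈ 5.4022.

5.40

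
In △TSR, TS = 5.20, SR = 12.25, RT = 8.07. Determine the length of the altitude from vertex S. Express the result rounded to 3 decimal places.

Semiperimeter s = (12.25 + 8.07 + 5.2)/2 = 12.76.
Heron's formula: area = √(12.76·0.51·4.69·7.56) ≈ 15.19.
The altitude from S has length 2·area/RT ≈ 3.7646.

h_S ≈ 3.765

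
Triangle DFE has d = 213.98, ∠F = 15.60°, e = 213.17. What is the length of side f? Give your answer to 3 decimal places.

By the law of cosines, f² = e² + d² − 2·e·d·cos F = 3361.3, so f ≈ 57.976.

57.976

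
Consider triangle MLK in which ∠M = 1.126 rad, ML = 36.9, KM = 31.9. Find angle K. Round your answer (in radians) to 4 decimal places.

∠K ≈ 1.1224 rad

By the law of cosines, LK² = KM² + ML² − 2·KM·ML·cos M = 1366.3, so LK ≈ 36.963.
Law of cosines again: cos K = (LK² + KM² − ML²)/(2·LK·KM) ≈ 0.43349, so ∠K ≈ 1.122 rad.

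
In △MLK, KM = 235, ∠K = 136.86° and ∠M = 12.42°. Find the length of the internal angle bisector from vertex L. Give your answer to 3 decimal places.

The third angle is ∠L = 180° − ∠K − ∠M = 30.72°.
Law of sines: LK = KM·sin M/sin L ≈ 98.94.
Law of sines: ML = KM·sin K/sin L ≈ 314.56.
The bisector from L has length 2·ML·LK·cos(∠L/2)/(ML+LK) ≈ 145.16.

145.155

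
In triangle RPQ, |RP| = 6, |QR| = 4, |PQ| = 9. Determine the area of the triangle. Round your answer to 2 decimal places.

area ≈ 9.56

Semiperimeter s = (9 + 4 + 6)/2 = 9.5.
Heron's formula: area = √(9.5·0.5·5.5·3.5) ≈ 9.5623.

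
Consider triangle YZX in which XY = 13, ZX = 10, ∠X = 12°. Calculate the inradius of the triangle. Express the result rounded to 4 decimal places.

r ≈ 1.0073

By the law of cosines, YZ² = ZX² + XY² − 2·ZX·XY·cos X = 14.682, so YZ ≈ 3.8317.
Area = ½·ZX·XY·sin X ≈ 13.514.
Semiperimeter s = (10+13+3.8317)/2 = 13.416.
Inradius = area/s = 13.514/13.416 ≈ 1.0073.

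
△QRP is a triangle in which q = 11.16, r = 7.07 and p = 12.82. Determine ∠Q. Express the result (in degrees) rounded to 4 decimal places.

60.3082

By the law of cosines, cos Q = (r² + p² − q²) / (2·r·p) ≈ 0.49533, so ∠Q ≈ 60.31°.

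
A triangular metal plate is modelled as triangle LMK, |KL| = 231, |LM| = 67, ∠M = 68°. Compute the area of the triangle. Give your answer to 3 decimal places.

Law of sines: sin K = |LM|·sin M/|KL| ≈ 0.26892.
Since |KL| ≥ |LM|, only the acute value applies: ∠K ≈ 15.60°.
Then ∠L = 180° − ∠M − ∠K ≈ 96.40°.
Law of sines gives |MK| = |KL|·sin L/sin M ≈ 247.59.
Area = ½·|KL|·|LM|·sin L ≈ 7690.3.

area ≈ 7690.276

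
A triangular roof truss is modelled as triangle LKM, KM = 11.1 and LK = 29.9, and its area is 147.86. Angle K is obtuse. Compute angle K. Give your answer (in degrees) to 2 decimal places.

117.00

From area = ½·LK·KM·sin K, we get sin K = 2·area/(LK·KM) ≈ 0.89102.
Taking the obtuse solution, ∠K ≈ 117.00°.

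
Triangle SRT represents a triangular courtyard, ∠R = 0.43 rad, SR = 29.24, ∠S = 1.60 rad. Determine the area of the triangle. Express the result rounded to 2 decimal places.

The third angle is ∠T = π − ∠S − ∠R = 1.112 rad.
Law of sines: RT = SR·sin S/sin T ≈ 32.605.
Law of sines: TS = SR·sin R/sin T ≈ 13.598.
Area = ½·SR·RT·sin R ≈ 198.72.

area ≈ 198.72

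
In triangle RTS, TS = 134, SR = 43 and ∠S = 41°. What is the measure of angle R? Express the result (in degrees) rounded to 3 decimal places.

By the law of cosines, RT² = TS² + SR² − 2·TS·SR·cos S = 11108, so RT ≈ 105.39.
Law of cosines again: cos R = (SR² + RT² − TS²)/(2·SR·RT) ≈ -0.55156, so ∠R ≈ 123.47°.

∠R ≈ 123.474°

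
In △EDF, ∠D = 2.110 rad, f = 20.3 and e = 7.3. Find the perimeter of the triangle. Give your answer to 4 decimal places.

52.4507

By the law of cosines, d² = f² + e² − 2·f·e·cos D = 617.56, so d ≈ 24.851.
Semiperimeter s = (7.3+24.851+20.3)/2 = 26.225.
Perimeter = 7.3 + 24.851 + 20.3 = 52.451.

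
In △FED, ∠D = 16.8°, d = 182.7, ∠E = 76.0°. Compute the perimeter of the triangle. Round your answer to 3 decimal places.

1427.390

The third angle is ∠F = 180° − ∠E − ∠D = 87.20°.
Law of sines: f = d·sin F/sin D ≈ 631.36.
Law of sines: e = d·sin E/sin D ≈ 613.33.
Semiperimeter s = (631.36+613.33+182.7)/2 = 713.69.
Perimeter = 631.36 + 613.33 + 182.7 = 1427.4.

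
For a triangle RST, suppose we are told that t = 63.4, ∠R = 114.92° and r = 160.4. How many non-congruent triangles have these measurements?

t·sin R = 63.4·sin(114.92°) ≈ 57.5.
Since ∠R is not acute, a triangle exists only if r > t; here r > t, so there is exactly one triangle.

1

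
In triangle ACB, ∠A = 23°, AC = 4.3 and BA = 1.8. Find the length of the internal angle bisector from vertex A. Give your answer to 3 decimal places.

By the law of cosines, CB² = BA² + AC² − 2·BA·AC·cos A = 7.4806, so CB ≈ 2.7351.
The bisector from A has length 2·BA·AC·cos(∠A/2)/(BA+AC) ≈ 2.4868.

2.487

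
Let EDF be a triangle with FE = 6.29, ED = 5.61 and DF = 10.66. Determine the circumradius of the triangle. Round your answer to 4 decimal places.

R ≈ 6.6853

By the law of cosines, cos E = (FE² + ED² − DF²) / (2·FE·ED) ≈ -0.60361, so ∠E ≈ 127.13°.
Circumradius = DF/(2 sin E) ≈ 6.6853.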